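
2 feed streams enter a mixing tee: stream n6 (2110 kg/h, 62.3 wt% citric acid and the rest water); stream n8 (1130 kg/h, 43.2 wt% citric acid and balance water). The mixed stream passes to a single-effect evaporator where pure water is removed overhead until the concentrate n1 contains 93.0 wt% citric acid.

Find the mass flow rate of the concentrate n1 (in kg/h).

citric acid entering = 2110×0.623 + 1130×0.432 = 1802.7 kg/h.
All citric acid reports to n1, so n1 = 1802.7/0.930 = 1938.4 kg/h.

1938 kg/h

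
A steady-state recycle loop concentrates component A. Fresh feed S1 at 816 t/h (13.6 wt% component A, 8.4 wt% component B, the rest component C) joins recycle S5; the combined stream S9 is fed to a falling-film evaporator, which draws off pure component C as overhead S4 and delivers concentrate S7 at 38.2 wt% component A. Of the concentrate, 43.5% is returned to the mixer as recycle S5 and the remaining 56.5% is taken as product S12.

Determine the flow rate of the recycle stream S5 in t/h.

Overall component A balance (none leaves overhead): component A in fresh feed = component A in product, i.e. 816×0.136 = (1−0.435)·S7·0.382.
S7 = 110.98/(0.382×0.565) = 514.18 t/h.
Recycle S5 = 0.435×514.18 = 223.67 t/h.

223.7 t/h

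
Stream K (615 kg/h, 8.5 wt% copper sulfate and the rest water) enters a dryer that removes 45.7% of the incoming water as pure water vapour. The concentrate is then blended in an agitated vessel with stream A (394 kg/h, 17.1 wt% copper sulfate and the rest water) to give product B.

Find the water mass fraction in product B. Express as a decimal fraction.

0.841

Vapour removed = 0.457×0.915×615 = 257.17 kg/h; concentrate = 357.83 kg/h.
water reaching the mixer = 305.56 (from concentrate) + 394×0.829 = 632.19 kg/h.
Product flow = 357.83 + 394 = 751.83 kg/h; water fraction = 0.841.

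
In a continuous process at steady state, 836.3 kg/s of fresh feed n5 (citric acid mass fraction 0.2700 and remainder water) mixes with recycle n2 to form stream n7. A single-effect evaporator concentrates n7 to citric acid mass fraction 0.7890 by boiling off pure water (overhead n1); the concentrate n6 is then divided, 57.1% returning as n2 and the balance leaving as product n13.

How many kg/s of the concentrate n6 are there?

Overall citric acid balance (none leaves overhead): citric acid in fresh feed = citric acid in product, i.e. 836.3×0.270 = (1−0.571)·n6·0.789.
n6 = 225.8/(0.789×0.429) = 667.1 kg/s.

667.1 kg/s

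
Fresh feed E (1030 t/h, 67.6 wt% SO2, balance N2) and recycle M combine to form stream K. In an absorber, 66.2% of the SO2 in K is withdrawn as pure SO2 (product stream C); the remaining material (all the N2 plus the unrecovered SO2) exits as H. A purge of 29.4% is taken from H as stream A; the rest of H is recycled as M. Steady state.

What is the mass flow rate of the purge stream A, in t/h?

N2 enters only via E and leaves only via the purge: 1030×0.324 = 0.294×(N2 in H), and the absorber passes all N2, so N2 in K = N2 in H = 1135.1 t/h.
SO2 in K: m_A = 1030×0.676 + (1−0.294)·(1−0.662)·m_A, so m_A = 696.28/0.7614 = 914.51 t/h.
H = (1−0.662)×914.51 + 1135.1 = 1444.2 t/h.
Purge A = 0.294×1444.2 = 424.6 t/h.

424.6 t/h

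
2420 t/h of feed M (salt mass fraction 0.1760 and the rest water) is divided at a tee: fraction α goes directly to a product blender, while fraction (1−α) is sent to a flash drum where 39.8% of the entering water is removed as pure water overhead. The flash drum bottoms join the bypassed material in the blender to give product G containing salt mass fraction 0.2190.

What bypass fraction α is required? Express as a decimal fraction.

All 2420×0.176 = 425.92 t/h of salt reaches G, so G = 425.92/0.219 = 1944.8 t/h and vapour = 475.16 t/h.
The evaporator receives (1−α)·2420 of feed at 0.824 water and removes 0.398 of that water:
0.398×0.824×(1−α)×2420 = 475.16
(1−α) = 475.16/793.64 = 0.5987;  α = 0.4013.

0.401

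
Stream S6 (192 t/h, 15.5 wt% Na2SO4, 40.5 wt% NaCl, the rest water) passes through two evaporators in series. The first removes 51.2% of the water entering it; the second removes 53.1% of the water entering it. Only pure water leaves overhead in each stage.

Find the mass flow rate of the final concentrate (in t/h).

water in feed = 192×0.440 = 84.48 t/h.
After stage 1: water left = (1−0.512)×84.48 = 41.226; stream total = 148.75 t/h.
After stage 2: water left = (1−0.531)×41.226 = 19.335; final concentrate = 126.86 t/h.

126.9 t/h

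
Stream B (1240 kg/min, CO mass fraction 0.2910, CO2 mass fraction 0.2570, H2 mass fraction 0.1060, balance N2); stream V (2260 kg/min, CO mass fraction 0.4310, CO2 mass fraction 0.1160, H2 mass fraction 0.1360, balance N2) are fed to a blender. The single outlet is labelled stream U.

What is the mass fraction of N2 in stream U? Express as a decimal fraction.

Total flow out = 1240 + 2260 = 3500 kg/min.
N2 in = 1240×0.346 + 2260×0.317 = 1145.5 kg/min.
N2 mass fraction in U = 1145.5/3500 = 0.3273.

0.3273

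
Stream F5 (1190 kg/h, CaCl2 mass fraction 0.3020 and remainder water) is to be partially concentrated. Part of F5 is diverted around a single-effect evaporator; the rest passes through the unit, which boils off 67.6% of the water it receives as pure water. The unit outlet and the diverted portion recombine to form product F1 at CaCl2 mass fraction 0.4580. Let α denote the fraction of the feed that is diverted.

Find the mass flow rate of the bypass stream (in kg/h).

All 1190×0.302 = 359.38 kg/h of CaCl2 reaches F1, so F1 = 359.38/0.458 = 784.67 kg/h and vapour = 405.33 kg/h.
The evaporator receives (1−α)·1190 of feed at 0.698 water and removes 0.676 of that water:
0.676×0.698×(1−α)×1190 = 405.33
(1−α) = 405.33/561.5 = 0.7219;  α = 0.2781.
Bypass flow = 0.2781×1190 = 330.98 kg/h.

331 kg/h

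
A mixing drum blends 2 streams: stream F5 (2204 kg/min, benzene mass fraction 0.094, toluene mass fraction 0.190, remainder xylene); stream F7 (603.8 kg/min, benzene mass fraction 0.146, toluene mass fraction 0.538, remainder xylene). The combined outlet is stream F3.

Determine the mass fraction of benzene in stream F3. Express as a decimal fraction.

0.105

Total flow out = 2204 + 603.8 = 2807.8 kg/min.
benzene in = 2204×0.094 + 603.8×0.146 = 295.33 kg/min.
benzene mass fraction in F3 = 295.33/2807.8 = 0.105.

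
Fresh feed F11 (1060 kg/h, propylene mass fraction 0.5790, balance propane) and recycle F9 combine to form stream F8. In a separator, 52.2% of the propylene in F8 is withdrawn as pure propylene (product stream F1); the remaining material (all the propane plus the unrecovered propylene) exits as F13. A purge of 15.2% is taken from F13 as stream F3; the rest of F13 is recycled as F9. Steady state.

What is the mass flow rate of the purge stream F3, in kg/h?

propane enters only via F11 and leaves only via the purge: 1060×0.421 = 0.152×(propane in F13), and the separator passes all propane, so propane in F8 = propane in F13 = 2935.9 kg/h.
propylene in F8: m_A = 1060×0.579 + (1−0.152)·(1−0.522)·m_A, so m_A = 613.74/0.5947 = 1032.1 kg/h.
F13 = (1−0.522)×1032.1 + 2935.9 = 3429.3 kg/h.
Purge F3 = 0.152×3429.3 = 521.25 kg/h.

521.2 kg/h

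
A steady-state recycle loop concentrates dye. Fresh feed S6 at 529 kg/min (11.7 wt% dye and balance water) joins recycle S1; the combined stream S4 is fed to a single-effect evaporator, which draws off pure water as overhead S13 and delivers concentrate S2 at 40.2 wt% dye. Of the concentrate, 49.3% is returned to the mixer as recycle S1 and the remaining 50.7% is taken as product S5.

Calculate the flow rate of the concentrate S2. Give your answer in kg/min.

Overall dye balance (none leaves overhead): dye in fresh feed = dye in product, i.e. 529×0.117 = (1−0.493)·S2·0.402.
S2 = 61.893/(0.402×0.507) = 303.67 kg/min.

303.7 kg/min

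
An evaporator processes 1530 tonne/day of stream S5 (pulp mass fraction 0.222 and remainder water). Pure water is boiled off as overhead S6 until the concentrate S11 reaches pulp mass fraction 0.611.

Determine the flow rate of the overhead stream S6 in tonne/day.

974.1 tonne/day

pulp is conserved: 1530×0.222 = 339.66 tonne/day all reports to the concentrate.
Concentrate = 339.66/(target fraction) = 555.91 tonne/day.
Overhead = 1530 − 555.91 = 974.09 tonne/day.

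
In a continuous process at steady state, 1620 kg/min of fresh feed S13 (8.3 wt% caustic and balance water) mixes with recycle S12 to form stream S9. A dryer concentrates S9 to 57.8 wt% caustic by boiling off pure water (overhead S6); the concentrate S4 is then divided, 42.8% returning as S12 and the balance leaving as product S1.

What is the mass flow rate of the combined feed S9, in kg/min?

Overall caustic balance (none leaves overhead): caustic in fresh feed = caustic in product, i.e. 1620×0.083 = (1−0.428)·S4·0.578.
S4 = 134.46/(0.578×0.572) = 406.7 kg/min.
Recycle S12 = 0.428×406.7 = 174.07 kg/min.
Combined feed S9 = 1620 + 174.07 = 1794.1 kg/min.

1794 kg/min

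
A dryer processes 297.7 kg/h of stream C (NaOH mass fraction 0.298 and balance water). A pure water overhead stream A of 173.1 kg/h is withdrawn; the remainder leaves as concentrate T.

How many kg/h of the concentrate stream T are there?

124.6 kg/h

Concentrate = 297.7 − 173.1 = 124.6 kg/h.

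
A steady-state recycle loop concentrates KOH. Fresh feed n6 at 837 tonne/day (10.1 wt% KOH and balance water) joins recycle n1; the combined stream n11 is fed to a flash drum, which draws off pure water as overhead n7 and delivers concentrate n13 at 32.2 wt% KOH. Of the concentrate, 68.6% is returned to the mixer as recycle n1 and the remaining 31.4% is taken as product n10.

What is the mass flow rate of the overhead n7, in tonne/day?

574.5 tonne/day

Overall KOH balance (none leaves overhead): KOH in fresh feed = KOH in product, i.e. 837×0.101 = (1−0.686)·n13·0.322.
n13 = 84.537/(0.322×0.314) = 836.11 tonne/day.
Recycle n1 = 0.686×836.11 = 573.57 tonne/day.
Combined feed n11 = 837 + 573.57 = 1410.6 tonne/day.
Overhead n7 = n11 − n13 = 1410.6 − 836.11 = 574.46 tonne/day.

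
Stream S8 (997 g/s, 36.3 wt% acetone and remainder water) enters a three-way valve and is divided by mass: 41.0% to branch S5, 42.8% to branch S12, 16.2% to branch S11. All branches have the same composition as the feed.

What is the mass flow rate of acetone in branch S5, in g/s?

148.4 g/s

Branch S5 total = 0.410×997 = 408.77 g/s.
acetone in S5 = 0.363×408.77 = 148.38 g/s.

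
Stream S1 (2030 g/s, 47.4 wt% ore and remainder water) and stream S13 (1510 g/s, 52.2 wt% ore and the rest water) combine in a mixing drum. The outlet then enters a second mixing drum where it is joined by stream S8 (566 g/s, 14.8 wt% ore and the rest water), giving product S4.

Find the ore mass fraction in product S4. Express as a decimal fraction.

0.447

Overall, product flow = 4106 g/s.
ore in = 2030×0.474 + 1510×0.522 + 566×0.148 = 1834.2 g/s.
ore fraction in S4 = 0.447.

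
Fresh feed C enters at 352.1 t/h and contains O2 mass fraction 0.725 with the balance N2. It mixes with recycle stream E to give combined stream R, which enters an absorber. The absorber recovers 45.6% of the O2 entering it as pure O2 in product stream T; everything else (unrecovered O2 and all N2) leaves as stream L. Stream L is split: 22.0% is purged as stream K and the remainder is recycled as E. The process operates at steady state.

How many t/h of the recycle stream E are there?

N2 enters only via C and leaves only via the purge: 352.1×0.275 = 0.220×(N2 in L), and the absorber passes all N2, so N2 in R = N2 in L = 440.13 t/h.
O2 in R: m_A = 352.1×0.725 + (1−0.220)·(1−0.456)·m_A, so m_A = 255.27/0.5757 = 443.43 t/h.
L = (1−0.456)×443.43 + 440.13 = 681.35 t/h.
Recycle E = (1−0.220)×681.35 = 531.45 t/h.

531.5 t/h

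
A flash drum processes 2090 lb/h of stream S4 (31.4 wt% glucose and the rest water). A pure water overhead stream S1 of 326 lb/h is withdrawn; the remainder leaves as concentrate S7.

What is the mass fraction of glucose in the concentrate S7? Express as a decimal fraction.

glucose is not removed: 2090×0.314 = 656.26 lb/h of glucose enters S7.
Concentrate = 2090 − 326 = 1764 lb/h.
Mass fraction = 656.26/1764 = 0.3720.

0.3720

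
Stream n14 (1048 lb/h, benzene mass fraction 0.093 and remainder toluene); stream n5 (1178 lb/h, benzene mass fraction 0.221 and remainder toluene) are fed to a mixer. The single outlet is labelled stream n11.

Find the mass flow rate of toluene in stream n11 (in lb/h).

toluene out = toluene in = 1048×0.907 + 1178×0.779 = 1868.2 lb/h.

1868 lb/h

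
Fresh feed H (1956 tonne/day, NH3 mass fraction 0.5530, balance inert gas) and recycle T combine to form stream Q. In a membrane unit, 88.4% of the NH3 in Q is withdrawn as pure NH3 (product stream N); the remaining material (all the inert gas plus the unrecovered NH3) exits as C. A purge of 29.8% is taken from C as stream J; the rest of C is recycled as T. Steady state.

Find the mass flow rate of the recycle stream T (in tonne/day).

inert gas enters only via H and leaves only via the purge: 1956×0.447 = 0.298×(inert gas in C), and the membrane unit passes all inert gas, so inert gas in Q = inert gas in C = 2934 tonne/day.
NH3 in Q: m_A = 1956×0.553 + (1−0.298)·(1−0.884)·m_A, so m_A = 1081.7/0.9186 = 1177.6 tonne/day.
C = (1−0.884)×1177.6 + 2934 = 3070.6 tonne/day.
Recycle T = (1−0.298)×3070.6 = 2155.6 tonne/day.

2156 tonne/day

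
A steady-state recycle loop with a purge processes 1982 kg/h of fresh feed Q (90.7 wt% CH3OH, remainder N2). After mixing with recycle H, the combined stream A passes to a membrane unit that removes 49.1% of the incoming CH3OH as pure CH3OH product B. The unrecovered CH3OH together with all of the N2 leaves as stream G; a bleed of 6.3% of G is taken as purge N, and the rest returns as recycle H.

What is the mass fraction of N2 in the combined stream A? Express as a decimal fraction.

0.4598

N2 enters only via Q and leaves only via the purge: 1982×0.093 = 0.063×(N2 in G), and the membrane unit passes all N2, so N2 in A = N2 in G = 2925.8 kg/h.
CH3OH in A: m_A = 1982×0.907 + (1−0.063)·(1−0.491)·m_A, so m_A = 1797.7/0.5231 = 3436.8 kg/h.
A = 3436.8 + 2925.8 = 6362.6 kg/h.
N2 fraction in A = 2925.8/6362.6 = 0.4598.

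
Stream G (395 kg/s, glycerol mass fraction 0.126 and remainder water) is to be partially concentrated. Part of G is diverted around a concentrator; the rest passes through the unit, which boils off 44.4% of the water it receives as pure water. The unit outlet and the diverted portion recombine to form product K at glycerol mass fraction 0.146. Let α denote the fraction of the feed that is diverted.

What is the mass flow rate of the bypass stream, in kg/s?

255.6 kg/s

All 395×0.126 = 49.77 kg/s of glycerol reaches K, so K = 49.77/0.146 = 340.89 kg/s and vapour = 54.11 kg/s.
The evaporator receives (1−α)·395 of feed at 0.874 water and removes 0.444 of that water:
0.444×0.874×(1−α)×395 = 54.11
(1−α) = 54.11/153.28 = 0.3530;  α = 0.6470.
Bypass flow = 0.6470×395 = 255.56 kg/s.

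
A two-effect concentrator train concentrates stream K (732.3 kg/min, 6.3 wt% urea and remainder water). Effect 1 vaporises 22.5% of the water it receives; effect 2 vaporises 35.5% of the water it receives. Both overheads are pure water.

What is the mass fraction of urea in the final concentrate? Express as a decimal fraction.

0.119

water in feed = 732.3×0.937 = 686.17 kg/min.
After stage 1: water left = (1−0.225)×686.17 = 531.78; stream total = 577.91 kg/min.
After stage 2: water left = (1−0.355)×531.78 = 343; final concentrate = 389.13 kg/min.
urea fraction = 46.135/389.13 = 0.119.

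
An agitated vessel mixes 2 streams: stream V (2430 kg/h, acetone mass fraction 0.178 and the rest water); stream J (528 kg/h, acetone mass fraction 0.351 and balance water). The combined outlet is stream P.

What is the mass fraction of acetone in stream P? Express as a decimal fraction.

0.209

Total flow out = 2430 + 528 = 2958 kg/h.
acetone in = 2430×0.178 + 528×0.351 = 617.87 kg/h.
acetone mass fraction in P = 617.87/2958 = 0.209.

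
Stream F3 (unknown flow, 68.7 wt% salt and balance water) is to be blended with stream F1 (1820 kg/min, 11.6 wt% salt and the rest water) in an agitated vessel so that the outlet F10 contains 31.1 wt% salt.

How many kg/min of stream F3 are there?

943.9 kg/min

Let F3 be the unknown flow. Total out = 1820 + F3.
salt balance: 211.12 + 0.687·F3 = 0.311·(1820 + F3)
(0.687 − 0.311)·F3 = 0.311×1820 − 211.12 = 354.9
F3 = 354.9 / 0.376 = 943.88 kg/min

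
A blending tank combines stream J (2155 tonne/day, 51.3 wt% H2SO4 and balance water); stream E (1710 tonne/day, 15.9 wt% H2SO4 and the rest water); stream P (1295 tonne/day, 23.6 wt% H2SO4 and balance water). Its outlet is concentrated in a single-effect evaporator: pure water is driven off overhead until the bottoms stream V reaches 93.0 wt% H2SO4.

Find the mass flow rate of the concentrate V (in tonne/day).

H2SO4 entering = 2155×0.513 + 1710×0.159 + 1295×0.236 = 1683 tonne/day.
All H2SO4 reports to V, so V = 1683/0.930 = 1809.7 tonne/day.

1810 tonne/day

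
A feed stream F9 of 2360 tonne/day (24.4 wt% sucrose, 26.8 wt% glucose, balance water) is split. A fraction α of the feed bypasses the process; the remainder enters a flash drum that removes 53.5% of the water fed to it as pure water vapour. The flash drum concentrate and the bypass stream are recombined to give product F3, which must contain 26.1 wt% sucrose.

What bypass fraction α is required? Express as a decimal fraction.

0.751

All 2360×0.244 = 575.84 tonne/day of sucrose reaches F3, so F3 = 575.84/0.261 = 2206.3 tonne/day and vapour = 153.72 tonne/day.
The evaporator receives (1−α)·2360 of feed at 0.488 water and removes 0.535 of that water:
0.535×0.488×(1−α)×2360 = 153.72
(1−α) = 153.72/616.15 = 0.2495;  α = 0.7505.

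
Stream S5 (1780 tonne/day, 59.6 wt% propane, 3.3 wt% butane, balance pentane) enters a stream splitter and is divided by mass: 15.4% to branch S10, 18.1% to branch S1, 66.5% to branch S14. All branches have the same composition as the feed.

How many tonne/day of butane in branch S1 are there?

10.63 tonne/day

Branch S1 total = 0.181×1780 = 322.18 tonne/day.
butane in S1 = 0.033×322.18 = 10.632 tonne/day.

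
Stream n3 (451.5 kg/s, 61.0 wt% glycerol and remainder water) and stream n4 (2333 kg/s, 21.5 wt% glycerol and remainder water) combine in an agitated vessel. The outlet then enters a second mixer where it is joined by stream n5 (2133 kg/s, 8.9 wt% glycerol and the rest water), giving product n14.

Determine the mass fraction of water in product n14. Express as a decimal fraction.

0.803

Overall, product flow = 4917.5 kg/s.
water in = 451.5×0.390 + 2333×0.785 + 2133×0.911 = 3950.7 kg/s.
water fraction in n14 = 0.803.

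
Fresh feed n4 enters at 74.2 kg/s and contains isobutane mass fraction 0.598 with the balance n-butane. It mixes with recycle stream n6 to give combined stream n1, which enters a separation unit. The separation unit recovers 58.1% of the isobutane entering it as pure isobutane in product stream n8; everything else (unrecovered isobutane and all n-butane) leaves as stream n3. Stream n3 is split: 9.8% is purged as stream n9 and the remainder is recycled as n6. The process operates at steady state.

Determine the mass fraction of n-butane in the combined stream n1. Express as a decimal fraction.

n-butane enters only via n4 and leaves only via the purge: 74.2×0.402 = 0.098×(n-butane in n3), and the separation unit passes all n-butane, so n-butane in n1 = n-butane in n3 = 304.37 kg/s.
isobutane in n1: m_A = 74.2×0.598 + (1−0.098)·(1−0.581)·m_A, so m_A = 44.372/0.6221 = 71.33 kg/s.
n1 = 71.33 + 304.37 = 375.7 kg/s.
n-butane fraction in n1 = 304.37/375.7 = 0.810.

0.810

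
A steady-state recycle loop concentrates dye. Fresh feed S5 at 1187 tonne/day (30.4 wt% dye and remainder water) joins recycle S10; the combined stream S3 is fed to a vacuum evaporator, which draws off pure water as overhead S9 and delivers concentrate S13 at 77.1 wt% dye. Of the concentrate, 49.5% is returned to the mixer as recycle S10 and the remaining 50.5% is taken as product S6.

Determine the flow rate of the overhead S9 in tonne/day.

Overall dye balance (none leaves overhead): dye in fresh feed = dye in product, i.e. 1187×0.304 = (1−0.495)·S13·0.771.
S13 = 360.85/(0.771×0.505) = 926.78 tonne/day.
Recycle S10 = 0.495×926.78 = 458.76 tonne/day.
Combined feed S3 = 1187 + 458.76 = 1645.8 tonne/day.
Overhead S9 = S3 − S13 = 1645.8 − 926.78 = 718.97 tonne/day.

719 tonne/day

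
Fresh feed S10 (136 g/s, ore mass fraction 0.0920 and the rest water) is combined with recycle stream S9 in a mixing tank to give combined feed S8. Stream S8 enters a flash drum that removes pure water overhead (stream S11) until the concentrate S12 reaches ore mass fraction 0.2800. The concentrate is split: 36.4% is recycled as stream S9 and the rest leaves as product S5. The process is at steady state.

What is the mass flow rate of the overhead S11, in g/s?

Overall ore balance (none leaves overhead): ore in fresh feed = ore in product, i.e. 136×0.092 = (1−0.364)·S12·0.280.
S12 = 12.512/(0.280×0.636) = 70.261 g/s.
Recycle S9 = 0.364×70.261 = 25.575 g/s.
Combined feed S8 = 136 + 25.575 = 161.57 g/s.
Overhead S11 = S8 − S12 = 161.57 − 70.261 = 91.314 g/s.

91.31 g/s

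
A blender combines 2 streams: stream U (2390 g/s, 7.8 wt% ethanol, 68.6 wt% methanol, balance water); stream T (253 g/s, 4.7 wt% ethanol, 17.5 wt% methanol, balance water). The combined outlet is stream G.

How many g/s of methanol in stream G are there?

methanol out = methanol in = 2390×0.686 + 253×0.175 = 1683.8 g/s.

1684 g/s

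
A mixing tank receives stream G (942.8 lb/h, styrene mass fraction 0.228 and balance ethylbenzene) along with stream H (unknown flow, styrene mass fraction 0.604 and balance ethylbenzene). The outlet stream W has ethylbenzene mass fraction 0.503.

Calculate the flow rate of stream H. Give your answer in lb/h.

2370 lb/h

Let H be the unknown flow. Total out = 942.8 + H.
ethylbenzene balance: 727.84 + 0.396·H = 0.503·(942.8 + H)
(0.396 − 0.503)·H = 0.503×942.8 − 727.84 = -253.61
H = -253.61 / -0.107 = 2370.2 lb/h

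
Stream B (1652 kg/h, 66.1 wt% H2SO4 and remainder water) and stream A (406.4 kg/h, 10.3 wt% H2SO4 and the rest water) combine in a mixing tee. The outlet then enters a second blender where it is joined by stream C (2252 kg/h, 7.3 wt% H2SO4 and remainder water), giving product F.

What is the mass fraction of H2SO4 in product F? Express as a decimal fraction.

0.301

Overall, product flow = 4310.4 kg/h.
H2SO4 in = 1652×0.661 + 406.4×0.103 + 2252×0.073 = 1298.2 kg/h.
H2SO4 fraction in F = 0.301.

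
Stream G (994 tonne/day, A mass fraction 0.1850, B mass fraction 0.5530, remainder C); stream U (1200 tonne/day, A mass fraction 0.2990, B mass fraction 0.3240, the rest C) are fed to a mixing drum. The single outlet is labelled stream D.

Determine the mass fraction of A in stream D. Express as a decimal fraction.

Total flow out = 994 + 1200 = 2194 tonne/day.
A in = 994×0.185 + 1200×0.299 = 542.69 tonne/day.
A mass fraction in D = 542.69/2194 = 0.2474.

0.2474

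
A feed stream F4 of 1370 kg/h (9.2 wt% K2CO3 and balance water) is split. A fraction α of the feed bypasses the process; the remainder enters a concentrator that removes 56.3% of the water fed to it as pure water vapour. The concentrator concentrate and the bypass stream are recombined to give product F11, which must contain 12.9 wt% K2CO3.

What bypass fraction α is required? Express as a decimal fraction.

All 1370×0.092 = 126.04 kg/h of K2CO3 reaches F11, so F11 = 126.04/0.129 = 977.05 kg/h and vapour = 392.95 kg/h.
The evaporator receives (1−α)·1370 of feed at 0.908 water and removes 0.563 of that water:
0.563×0.908×(1−α)×1370 = 392.95
(1−α) = 392.95/700.35 = 0.5611;  α = 0.4389.

0.439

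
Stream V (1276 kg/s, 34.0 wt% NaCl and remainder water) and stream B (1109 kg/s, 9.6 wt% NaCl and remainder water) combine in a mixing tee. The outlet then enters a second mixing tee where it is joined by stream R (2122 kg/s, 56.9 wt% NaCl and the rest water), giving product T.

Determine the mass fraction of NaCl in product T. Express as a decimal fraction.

0.388

Overall, product flow = 4507 kg/s.
NaCl in = 1276×0.340 + 1109×0.096 + 2122×0.569 = 1747.7 kg/s.
NaCl fraction in T = 0.388.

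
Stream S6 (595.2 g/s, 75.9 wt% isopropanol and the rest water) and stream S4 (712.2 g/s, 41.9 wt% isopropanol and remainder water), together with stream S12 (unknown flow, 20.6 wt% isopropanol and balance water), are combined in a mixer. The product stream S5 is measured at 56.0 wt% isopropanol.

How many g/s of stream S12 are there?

Let S12 be the unknown flow. Total out = 1307.4 + S12.
isopropanol balance: 750.17 + 0.206·S12 = 0.560·(1307.4 + S12)
(0.206 − 0.560)·S12 = 0.560×1307.4 − 750.17 = -18.025
S12 = -18.025 / -0.354 = 50.917 g/s

50.92 g/s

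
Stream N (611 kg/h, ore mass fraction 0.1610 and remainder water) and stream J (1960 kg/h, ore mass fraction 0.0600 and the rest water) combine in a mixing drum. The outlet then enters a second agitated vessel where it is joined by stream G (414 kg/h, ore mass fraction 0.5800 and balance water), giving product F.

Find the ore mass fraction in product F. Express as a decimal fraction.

Overall, product flow = 2985 kg/h.
ore in = 611×0.161 + 1960×0.060 + 414×0.580 = 456.09 kg/h.
ore fraction in F = 0.1528.

0.1528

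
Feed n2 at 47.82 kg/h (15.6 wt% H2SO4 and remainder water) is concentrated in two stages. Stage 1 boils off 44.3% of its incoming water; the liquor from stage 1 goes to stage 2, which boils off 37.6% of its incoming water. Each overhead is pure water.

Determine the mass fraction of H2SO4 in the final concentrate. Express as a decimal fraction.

0.3472

water in feed = 47.82×0.844 = 40.36 kg/h.
After stage 1: water left = (1−0.443)×40.36 = 22.481; stream total = 29.94 kg/h.
After stage 2: water left = (1−0.376)×22.481 = 14.028; final concentrate = 21.488 kg/h.
H2SO4 fraction = 7.4599/21.488 = 0.3472.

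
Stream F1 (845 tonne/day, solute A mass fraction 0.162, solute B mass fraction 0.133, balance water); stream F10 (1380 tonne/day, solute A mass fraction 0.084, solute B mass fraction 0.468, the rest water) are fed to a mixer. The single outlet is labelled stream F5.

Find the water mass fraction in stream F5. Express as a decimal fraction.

Total flow out = 845 + 1380 = 2225 tonne/day.
water in = 845×0.705 + 1380×0.448 = 1214 tonne/day.
water mass fraction in F5 = 1214/2225 = 0.546.

0.546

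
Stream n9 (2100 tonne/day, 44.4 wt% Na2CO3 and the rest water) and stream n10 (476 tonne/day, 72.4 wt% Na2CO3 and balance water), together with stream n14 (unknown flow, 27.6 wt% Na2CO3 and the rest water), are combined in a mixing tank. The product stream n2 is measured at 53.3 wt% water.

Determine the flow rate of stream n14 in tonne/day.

Let n14 be the unknown flow. Total out = 2576 + n14.
water balance: 1299 + 0.724·n14 = 0.533·(2576 + n14)
(0.724 − 0.533)·n14 = 0.533×2576 − 1299 = 74.032
n14 = 74.032 / 0.191 = 387.6 tonne/day

387.6 tonne/day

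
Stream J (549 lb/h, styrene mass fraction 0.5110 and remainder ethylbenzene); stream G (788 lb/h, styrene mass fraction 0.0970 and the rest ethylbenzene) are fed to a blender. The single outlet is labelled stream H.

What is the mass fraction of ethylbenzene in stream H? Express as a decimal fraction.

0.7330

Total flow out = 549 + 788 = 1337 lb/h.
ethylbenzene in = 549×0.489 + 788×0.903 = 980.02 lb/h.
ethylbenzene mass fraction in H = 980.02/1337 = 0.7330.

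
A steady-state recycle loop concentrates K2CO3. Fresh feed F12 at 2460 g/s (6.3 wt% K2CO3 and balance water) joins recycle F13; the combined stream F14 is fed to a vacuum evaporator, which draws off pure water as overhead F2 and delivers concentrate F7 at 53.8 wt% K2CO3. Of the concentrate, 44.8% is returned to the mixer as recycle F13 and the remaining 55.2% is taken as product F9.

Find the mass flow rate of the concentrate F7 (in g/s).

Overall K2CO3 balance (none leaves overhead): K2CO3 in fresh feed = K2CO3 in product, i.e. 2460×0.063 = (1−0.448)·F7·0.538.
F7 = 154.98/(0.538×0.552) = 521.86 g/s.

521.9 g/s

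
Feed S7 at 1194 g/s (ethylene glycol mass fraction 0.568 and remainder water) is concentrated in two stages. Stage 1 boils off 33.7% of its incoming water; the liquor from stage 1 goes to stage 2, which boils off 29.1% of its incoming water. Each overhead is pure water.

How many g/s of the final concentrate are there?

water in feed = 1194×0.432 = 515.81 g/s.
After stage 1: water left = (1−0.337)×515.81 = 341.98; stream total = 1020.2 g/s.
After stage 2: water left = (1−0.291)×341.98 = 242.46; final concentrate = 920.66 g/s.

920.7 g/s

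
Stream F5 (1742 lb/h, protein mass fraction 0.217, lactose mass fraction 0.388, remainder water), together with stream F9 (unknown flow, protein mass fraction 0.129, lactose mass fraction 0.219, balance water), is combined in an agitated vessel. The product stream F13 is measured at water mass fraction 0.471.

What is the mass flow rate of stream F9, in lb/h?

731.4 lb/h

Let F9 be the unknown flow. Total out = 1742 + F9.
water balance: 688.09 + 0.652·F9 = 0.471·(1742 + F9)
(0.652 − 0.471)·F9 = 0.471×1742 − 688.09 = 132.39
F9 = 132.39 / 0.181 = 731.45 lb/h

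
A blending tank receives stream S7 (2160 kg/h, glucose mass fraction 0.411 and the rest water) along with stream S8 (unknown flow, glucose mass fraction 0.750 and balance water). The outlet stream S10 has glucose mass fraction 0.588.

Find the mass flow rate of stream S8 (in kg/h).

Let S8 be the unknown flow. Total out = 2160 + S8.
glucose balance: 887.76 + 0.750·S8 = 0.588·(2160 + S8)
(0.750 − 0.588)·S8 = 0.588×2160 − 887.76 = 382.32
S8 = 382.32 / 0.162 = 2360 kg/h

2360 kg/h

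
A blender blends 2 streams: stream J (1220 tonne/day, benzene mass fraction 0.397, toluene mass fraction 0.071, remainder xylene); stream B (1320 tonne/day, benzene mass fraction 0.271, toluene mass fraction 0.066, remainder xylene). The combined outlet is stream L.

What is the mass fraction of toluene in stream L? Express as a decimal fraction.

0.068

Total flow out = 1220 + 1320 = 2540 tonne/day.
toluene in = 1220×0.071 + 1320×0.066 = 173.74 tonne/day.
toluene mass fraction in L = 173.74/2540 = 0.068.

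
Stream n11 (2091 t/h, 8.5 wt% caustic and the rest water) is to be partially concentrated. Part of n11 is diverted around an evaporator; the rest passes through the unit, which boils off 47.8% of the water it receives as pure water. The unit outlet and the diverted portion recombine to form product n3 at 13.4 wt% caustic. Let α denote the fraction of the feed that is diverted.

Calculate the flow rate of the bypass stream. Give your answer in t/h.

342.8 t/h

All 2091×0.085 = 177.74 t/h of caustic reaches n3, so n3 = 177.74/0.134 = 1326.4 t/h and vapour = 764.62 t/h.
The evaporator receives (1−α)·2091 of feed at 0.915 water and removes 0.478 of that water:
0.478×0.915×(1−α)×2091 = 764.62
(1−α) = 764.62/914.54 = 0.8361;  α = 0.1639.
Bypass flow = 0.1639×2091 = 342.78 t/h.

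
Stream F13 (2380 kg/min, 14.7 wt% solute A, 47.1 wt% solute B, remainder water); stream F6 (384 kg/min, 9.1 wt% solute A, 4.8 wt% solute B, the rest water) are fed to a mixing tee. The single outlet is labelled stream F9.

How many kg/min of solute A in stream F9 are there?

solute A out = solute A in = 2380×0.147 + 384×0.091 = 384.8 kg/min.

384.8 kg/min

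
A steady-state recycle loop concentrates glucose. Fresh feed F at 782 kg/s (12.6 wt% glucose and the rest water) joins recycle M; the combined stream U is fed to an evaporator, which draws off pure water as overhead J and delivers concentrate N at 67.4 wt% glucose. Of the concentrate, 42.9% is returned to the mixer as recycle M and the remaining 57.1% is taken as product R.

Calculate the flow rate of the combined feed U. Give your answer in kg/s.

Overall glucose balance (none leaves overhead): glucose in fresh feed = glucose in product, i.e. 782×0.126 = (1−0.429)·N·0.674.
N = 98.532/(0.674×0.571) = 256.02 kg/s.
Recycle M = 0.429×256.02 = 109.83 kg/s.
Combined feed U = 782 + 109.83 = 891.83 kg/s.

891.8 kg/s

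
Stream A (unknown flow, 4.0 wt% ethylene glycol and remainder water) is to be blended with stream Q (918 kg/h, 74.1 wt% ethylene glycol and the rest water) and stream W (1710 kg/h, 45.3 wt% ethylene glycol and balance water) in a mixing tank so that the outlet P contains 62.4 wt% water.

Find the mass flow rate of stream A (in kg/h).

1389 kg/h

Let A be the unknown flow. Total out = 2628 + A.
water balance: 1173.1 + 0.960·A = 0.624·(2628 + A)
(0.960 − 0.624)·A = 0.624×2628 − 1173.1 = 466.74
A = 466.74 / 0.336 = 1389.1 kg/h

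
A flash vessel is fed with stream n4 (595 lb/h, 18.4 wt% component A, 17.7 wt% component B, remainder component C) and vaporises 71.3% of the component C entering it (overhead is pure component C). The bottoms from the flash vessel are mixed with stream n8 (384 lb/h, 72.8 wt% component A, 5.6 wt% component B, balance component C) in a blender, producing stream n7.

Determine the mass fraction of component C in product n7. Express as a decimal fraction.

Vapour removed = 0.713×0.639×595 = 271.09 lb/h; concentrate = 323.91 lb/h.
component C reaching the mixer = 109.12 (from concentrate) + 384×0.216 = 192.06 lb/h.
Product flow = 323.91 + 384 = 707.91 lb/h; component C fraction = 0.271.

0.271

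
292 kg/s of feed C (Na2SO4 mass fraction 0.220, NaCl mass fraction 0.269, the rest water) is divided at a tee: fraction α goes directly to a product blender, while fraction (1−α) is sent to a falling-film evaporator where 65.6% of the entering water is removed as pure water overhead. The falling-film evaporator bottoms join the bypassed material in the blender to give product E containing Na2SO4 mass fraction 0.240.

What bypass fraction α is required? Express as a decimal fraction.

0.751

All 292×0.220 = 64.24 kg/s of Na2SO4 reaches E, so E = 64.24/0.240 = 267.67 kg/s and vapour = 24.333 kg/s.
The evaporator receives (1−α)·292 of feed at 0.511 water and removes 0.656 of that water:
0.656×0.511×(1−α)×292 = 24.333
(1−α) = 24.333/97.883 = 0.2486;  α = 0.7514.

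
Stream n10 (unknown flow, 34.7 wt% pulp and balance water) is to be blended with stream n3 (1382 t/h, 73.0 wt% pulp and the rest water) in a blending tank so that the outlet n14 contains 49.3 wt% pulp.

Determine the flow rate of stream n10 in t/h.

2243 t/h

Let n10 be the unknown flow. Total out = 1382 + n10.
pulp balance: 1008.9 + 0.347·n10 = 0.493·(1382 + n10)
(0.347 − 0.493)·n10 = 0.493×1382 − 1008.9 = -327.53
n10 = -327.53 / -0.146 = 2243.4 t/h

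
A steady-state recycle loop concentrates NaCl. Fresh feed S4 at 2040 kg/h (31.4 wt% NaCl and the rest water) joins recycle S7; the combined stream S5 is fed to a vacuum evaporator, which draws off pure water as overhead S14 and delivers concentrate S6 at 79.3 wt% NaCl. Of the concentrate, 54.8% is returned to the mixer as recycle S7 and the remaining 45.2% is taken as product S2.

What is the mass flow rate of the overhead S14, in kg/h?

1232 kg/h

Overall NaCl balance (none leaves overhead): NaCl in fresh feed = NaCl in product, i.e. 2040×0.314 = (1−0.548)·S6·0.793.
S6 = 640.56/(0.793×0.452) = 1787.1 kg/h.
Recycle S7 = 0.548×1787.1 = 979.33 kg/h.
Combined feed S5 = 2040 + 979.33 = 3019.3 kg/h.
Overhead S14 = S5 − S6 = 3019.3 − 1787.1 = 1232.2 kg/h.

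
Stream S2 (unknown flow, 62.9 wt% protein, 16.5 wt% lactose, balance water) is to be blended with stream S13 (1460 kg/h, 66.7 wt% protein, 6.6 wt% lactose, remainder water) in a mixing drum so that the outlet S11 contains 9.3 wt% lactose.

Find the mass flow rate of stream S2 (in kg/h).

547.5 kg/h

Let S2 be the unknown flow. Total out = 1460 + S2.
lactose balance: 96.36 + 0.165·S2 = 0.093·(1460 + S2)
(0.165 − 0.093)·S2 = 0.093×1460 − 96.36 = 39.42
S2 = 39.42 / 0.072 = 547.5 kg/h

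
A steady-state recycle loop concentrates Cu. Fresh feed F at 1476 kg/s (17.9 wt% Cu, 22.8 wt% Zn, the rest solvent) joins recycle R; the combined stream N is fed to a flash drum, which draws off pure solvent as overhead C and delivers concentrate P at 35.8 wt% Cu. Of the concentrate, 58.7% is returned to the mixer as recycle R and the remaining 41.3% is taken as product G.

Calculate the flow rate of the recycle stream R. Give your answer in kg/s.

Overall Cu balance (none leaves overhead): Cu in fresh feed = Cu in product, i.e. 1476×0.179 = (1−0.587)·P·0.358.
P = 264.2/(0.358×0.413) = 1786.9 kg/s.
Recycle R = 0.587×1786.9 = 1048.9 kg/s.

1049 kg/s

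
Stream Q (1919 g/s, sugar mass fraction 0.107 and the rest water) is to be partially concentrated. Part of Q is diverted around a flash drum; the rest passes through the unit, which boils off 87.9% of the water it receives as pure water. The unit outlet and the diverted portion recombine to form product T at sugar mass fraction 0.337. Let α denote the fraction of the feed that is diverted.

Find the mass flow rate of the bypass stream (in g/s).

250.5 g/s

All 1919×0.107 = 205.33 g/s of sugar reaches T, so T = 205.33/0.337 = 609.3 g/s and vapour = 1309.7 g/s.
The evaporator receives (1−α)·1919 of feed at 0.893 water and removes 0.879 of that water:
0.879×0.893×(1−α)×1919 = 1309.7
(1−α) = 1309.7/1506.3 = 0.8695;  α = 0.1305.
Bypass flow = 0.1305×1919 = 250.48 g/s.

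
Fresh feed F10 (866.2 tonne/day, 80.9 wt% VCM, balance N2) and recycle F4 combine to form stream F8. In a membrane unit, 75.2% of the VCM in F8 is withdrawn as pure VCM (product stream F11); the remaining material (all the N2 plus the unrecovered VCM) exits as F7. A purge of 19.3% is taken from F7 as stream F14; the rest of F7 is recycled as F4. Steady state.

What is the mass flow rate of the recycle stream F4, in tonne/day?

867.1 tonne/day

N2 enters only via F10 and leaves only via the purge: 866.2×0.191 = 0.193×(N2 in F7), and the membrane unit passes all N2, so N2 in F8 = N2 in F7 = 857.22 tonne/day.
VCM in F8: m_A = 866.2×0.809 + (1−0.193)·(1−0.752)·m_A, so m_A = 700.76/0.7999 = 876.09 tonne/day.
F7 = (1−0.752)×876.09 + 857.22 = 1074.5 tonne/day.
Recycle F4 = (1−0.193)×1074.5 = 867.12 tonne/day.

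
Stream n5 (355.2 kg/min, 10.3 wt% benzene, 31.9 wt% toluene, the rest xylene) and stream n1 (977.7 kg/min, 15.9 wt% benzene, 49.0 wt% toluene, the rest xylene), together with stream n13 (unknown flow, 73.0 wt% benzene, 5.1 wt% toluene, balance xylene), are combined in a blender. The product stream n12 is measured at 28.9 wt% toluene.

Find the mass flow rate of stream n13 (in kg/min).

870.5 kg/min

Let n13 be the unknown flow. Total out = 1332.9 + n13.
toluene balance: 592.38 + 0.051·n13 = 0.289·(1332.9 + n13)
(0.051 − 0.289)·n13 = 0.289×1332.9 − 592.38 = -207.17
n13 = -207.17 / -0.238 = 870.48 kg/min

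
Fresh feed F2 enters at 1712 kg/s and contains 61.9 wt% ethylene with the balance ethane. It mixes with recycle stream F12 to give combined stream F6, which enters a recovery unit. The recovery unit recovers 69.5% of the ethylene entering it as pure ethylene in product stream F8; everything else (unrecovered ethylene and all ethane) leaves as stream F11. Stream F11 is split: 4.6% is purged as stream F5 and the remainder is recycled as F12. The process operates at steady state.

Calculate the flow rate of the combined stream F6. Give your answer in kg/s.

ethane enters only via F2 and leaves only via the purge: 1712×0.381 = 0.046×(ethane in F11), and the recovery unit passes all ethane, so ethane in F6 = ethane in F11 = 14180 kg/s.
ethylene in F6: m_A = 1712×0.619 + (1−0.046)·(1−0.695)·m_A, so m_A = 1059.7/0.7090 = 1494.6 kg/s.
F6 = 1494.6 + 14180 = 15674 kg/s.

15670 kg/s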